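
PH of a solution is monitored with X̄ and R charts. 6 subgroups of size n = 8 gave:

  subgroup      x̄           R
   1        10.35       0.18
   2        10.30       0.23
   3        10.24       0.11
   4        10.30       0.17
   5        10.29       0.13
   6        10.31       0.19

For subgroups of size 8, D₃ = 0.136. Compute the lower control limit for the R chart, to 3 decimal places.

R̄ = (0.18 + 0.23 + 0.11 + 0.17 + 0.13 + 0.19) / 6 = 1.0100 / 6 = 0.1683
LCL_R = D₃·R̄ = 0.136 × 0.1683 = 0.0229

0.023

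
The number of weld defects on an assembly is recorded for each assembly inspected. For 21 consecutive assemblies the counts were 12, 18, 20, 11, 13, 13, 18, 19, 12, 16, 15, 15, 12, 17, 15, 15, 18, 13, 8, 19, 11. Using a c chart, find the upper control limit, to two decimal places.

26.29

c̄ = (12 + 18 + 20 + 11 + 13 + 13 + 18 + 19 + 12 + 16 + 15 + 15 + 12 + 17 + 15 + 15 + 18 + 13 + 8 + 19 + 11) / 21 = 310 / 21 = 14.7619
UCL = c̄ + 3√c̄ = 14.7619 + 3 × √14.7619 = 14.7619 + 3 × 3.8421 = 26.2883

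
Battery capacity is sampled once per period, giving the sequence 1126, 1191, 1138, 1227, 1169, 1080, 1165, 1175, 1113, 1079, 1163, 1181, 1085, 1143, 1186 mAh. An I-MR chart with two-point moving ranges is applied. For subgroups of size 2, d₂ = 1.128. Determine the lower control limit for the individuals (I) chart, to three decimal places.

X̄ = (1126 + 1191 + 1138 + 1227 + 1169 + 1080 + 1165 + 1175 + 1113 + 1079 + 1163 + 1181 + 1085 + 1143 + 1186) / 15 = 1148.0667
Moving ranges: 65, 53, 89, 58, 89, 85, 10, 62, 34, 84, 18, 96, 58, 43; M̄R̄ = 844.0000 / 14 = 60.2857
LCL = X̄ − 3·M̄R̄/d₂ = 1148.0667 − 3 × 60.2857 / 1.128 = 987.7323

987.732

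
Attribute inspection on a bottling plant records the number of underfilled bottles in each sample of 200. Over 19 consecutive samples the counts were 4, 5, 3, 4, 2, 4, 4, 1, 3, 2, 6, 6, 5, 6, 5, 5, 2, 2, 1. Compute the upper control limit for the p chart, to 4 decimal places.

p̄ = Σdᵢ / (k·n) = 70 / (19 × 200) = 0.01842
UCL = p̄ + 3·√(p̄(1−p̄)/n) = 0.01842 + 3 × √(0.01842×0.98158/200) = 0.01842 + 3 × 0.00951 = 0.04695

0.0469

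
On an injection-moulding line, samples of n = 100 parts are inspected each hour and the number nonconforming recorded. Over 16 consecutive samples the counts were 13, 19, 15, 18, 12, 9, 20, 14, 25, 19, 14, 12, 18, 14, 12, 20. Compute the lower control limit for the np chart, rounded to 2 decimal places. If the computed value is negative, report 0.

p̄ = Σdᵢ / (k·n) = 254 / (16 × 100) = 0.15875
LCL = np̄ − 3·√(np̄(1−p̄)) = 15.8750 − 3 × 3.6544 = 4.9117

4.91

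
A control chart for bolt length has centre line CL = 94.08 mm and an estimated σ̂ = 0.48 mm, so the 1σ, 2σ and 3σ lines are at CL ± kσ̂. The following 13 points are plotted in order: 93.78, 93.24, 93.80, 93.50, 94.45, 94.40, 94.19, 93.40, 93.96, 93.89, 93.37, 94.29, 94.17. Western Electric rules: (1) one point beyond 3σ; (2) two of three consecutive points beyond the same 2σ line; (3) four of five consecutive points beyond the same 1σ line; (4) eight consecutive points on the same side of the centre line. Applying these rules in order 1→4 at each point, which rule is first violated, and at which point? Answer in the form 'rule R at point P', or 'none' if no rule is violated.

none

Zone of each point (C = within 1σ̂, B = 1σ̂–2σ̂, A = 2σ̂–3σ̂, * = beyond 3σ̂; sign = side of CL): 1:-C, 2:-B, 3:-C, 4:-B, 5:+C, 6:+C, 7:+C, 8:-B, 9:-C, 10:-C, 11:-B, 12:+C, 13:+C
No rule fires across all 13 points.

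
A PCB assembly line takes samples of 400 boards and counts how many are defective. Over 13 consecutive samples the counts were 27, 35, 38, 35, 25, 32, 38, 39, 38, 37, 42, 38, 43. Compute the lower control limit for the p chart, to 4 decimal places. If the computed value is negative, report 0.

p̄ = Σdᵢ / (k·n) = 467 / (13 × 400) = 0.08981
LCL = p̄ − 3·√(p̄(1−p̄)/n) = 0.08981 − 3 × 0.01430 = 0.04692

0.0469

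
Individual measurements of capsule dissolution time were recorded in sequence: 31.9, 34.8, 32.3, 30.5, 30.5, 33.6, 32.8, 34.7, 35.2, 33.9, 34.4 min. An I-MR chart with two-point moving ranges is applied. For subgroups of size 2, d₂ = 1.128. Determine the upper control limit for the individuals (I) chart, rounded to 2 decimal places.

37.21

X̄ = (31.9 + 34.8 + 32.3 + 30.5 + 30.5 + 33.6 + 32.8 + 34.7 + 35.2 + 33.9 + 34.4) / 11 = 33.1455
Moving ranges: 2.9, 2.5, 1.8, 0.0, 3.1, 0.8, 1.9, 0.5, 1.3, 0.5; M̄R̄ = 15.3000 / 10 = 1.5300
UCL = X̄ + 3·M̄R̄/d₂ = 33.1455 + 3 × 1.5300 / 1.128 = 37.2146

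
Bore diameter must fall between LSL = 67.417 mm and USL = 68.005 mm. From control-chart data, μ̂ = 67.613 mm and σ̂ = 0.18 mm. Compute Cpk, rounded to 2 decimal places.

0.36

Cpu = (USL − μ̂) / (3σ̂) = (68.005 − 67.613) / (3 × 0.18) = 0.7259; Cpl = (μ̂ − LSL) / (3σ̂) = (67.613 − 67.417) / (3 × 0.18) = 0.3630; Cpk = min(Cpu, Cpl) = 0.3630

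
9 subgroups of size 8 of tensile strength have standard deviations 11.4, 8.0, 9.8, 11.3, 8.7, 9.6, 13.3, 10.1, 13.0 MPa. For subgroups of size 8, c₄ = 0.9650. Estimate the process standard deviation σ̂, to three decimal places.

10.961

s̄ = (11.4 + 8.0 + 9.8 + 11.3 + 8.7 + 9.6 + 13.3 + 10.1 + 13.0) / 9 = 10.5778
σ̂ = s̄ / c₄ = 10.5778 / 0.9650 = 10.9614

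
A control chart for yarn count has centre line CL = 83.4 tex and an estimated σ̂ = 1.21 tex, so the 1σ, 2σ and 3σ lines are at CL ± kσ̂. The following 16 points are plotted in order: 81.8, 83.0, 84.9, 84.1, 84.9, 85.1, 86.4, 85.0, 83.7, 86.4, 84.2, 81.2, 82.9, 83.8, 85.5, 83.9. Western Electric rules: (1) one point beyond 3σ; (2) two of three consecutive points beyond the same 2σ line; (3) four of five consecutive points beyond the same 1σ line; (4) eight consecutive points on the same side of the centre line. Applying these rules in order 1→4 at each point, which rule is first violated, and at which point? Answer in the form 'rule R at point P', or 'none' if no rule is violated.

Zone of each point (C = within 1σ̂, B = 1σ̂–2σ̂, A = 2σ̂–3σ̂, * = beyond 3σ̂; sign = side of CL): 1:-B, 2:-C, 3:+B, 4:+C, 5:+B, 6:+B, 7:+A, 8:+B, 9:+C, 10:+A, 11:+C, 12:-B, 13:-C, 14:+C, 15:+B, 16:+C
Rule 3 (four of five consecutive points beyond the same 1σ limit) is satisfied at point 7.

rule 3 at point 7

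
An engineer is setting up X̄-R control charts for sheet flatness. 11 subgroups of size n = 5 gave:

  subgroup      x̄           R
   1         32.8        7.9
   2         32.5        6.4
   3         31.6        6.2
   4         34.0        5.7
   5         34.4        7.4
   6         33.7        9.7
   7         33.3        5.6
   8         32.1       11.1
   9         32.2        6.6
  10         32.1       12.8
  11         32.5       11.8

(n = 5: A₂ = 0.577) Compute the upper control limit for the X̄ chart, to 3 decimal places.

X̄̄ = (32.8 + 32.5 + 31.6 + 34.0 + 34.4 + 33.7 + 33.3 + 32.1 + 32.2 + 32.1 + 32.5) / 11 = 361.2000 / 11 = 32.8364
R̄ = (7.9 + 6.4 + 6.2 + 5.7 + 7.4 + 9.7 + 5.6 + 11.1 + 6.6 + 12.8 + 11.8) / 11 = 91.2000 / 11 = 8.2909
UCL = X̄̄ + A₂·R̄ = 32.8364 + 0.577 × 8.2909 = 37.6202

37.620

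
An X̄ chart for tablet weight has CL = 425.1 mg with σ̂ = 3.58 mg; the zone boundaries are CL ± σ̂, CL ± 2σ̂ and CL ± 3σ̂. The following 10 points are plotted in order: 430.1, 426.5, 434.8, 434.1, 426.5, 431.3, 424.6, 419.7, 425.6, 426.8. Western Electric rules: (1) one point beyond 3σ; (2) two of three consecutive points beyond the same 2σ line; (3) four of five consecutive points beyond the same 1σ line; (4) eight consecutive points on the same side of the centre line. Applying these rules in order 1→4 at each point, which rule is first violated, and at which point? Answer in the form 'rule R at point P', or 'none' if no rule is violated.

rule 2 at point 4

Zone of each point (C = within 1σ̂, B = 1σ̂–2σ̂, A = 2σ̂–3σ̂, * = beyond 3σ̂; sign = side of CL): 1:+B, 2:+C, 3:+A, 4:+A, 5:+C, 6:+B, 7:-C, 8:-B, 9:+C, 10:+C
Rule 2 (two of three consecutive points beyond the same 2σ limit) is satisfied at point 4.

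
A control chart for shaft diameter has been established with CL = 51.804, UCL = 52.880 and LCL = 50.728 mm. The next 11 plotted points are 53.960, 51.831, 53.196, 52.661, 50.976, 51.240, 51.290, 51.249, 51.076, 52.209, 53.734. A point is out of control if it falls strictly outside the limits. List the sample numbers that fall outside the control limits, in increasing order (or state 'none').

Compare each point to [50.728, 52.880]: sample 1 = 53.960 > UCL; sample 3 = 53.196 > UCL; sample 11 = 53.734 > UCL.

1, 3, 11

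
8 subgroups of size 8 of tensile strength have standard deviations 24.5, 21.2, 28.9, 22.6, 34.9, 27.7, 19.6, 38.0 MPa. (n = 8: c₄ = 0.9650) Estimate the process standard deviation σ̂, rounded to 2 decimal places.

s̄ = (24.5 + 21.2 + 28.9 + 22.6 + 34.9 + 27.7 + 19.6 + 38.0) / 8 = 27.1750
σ̂ = s̄ / c₄ = 27.1750 / 0.9650 = 28.1606

28.16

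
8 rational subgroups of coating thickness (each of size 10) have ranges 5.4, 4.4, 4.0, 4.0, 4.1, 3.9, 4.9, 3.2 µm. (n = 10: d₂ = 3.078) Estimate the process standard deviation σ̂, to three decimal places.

R̄ = (5.4 + 4.4 + 4.0 + 4.0 + 4.1 + 3.9 + 4.9 + 3.2) / 8 = 4.2375
σ̂ = R̄ / d₂ = 4.2375 / 3.078 = 1.3767

1.377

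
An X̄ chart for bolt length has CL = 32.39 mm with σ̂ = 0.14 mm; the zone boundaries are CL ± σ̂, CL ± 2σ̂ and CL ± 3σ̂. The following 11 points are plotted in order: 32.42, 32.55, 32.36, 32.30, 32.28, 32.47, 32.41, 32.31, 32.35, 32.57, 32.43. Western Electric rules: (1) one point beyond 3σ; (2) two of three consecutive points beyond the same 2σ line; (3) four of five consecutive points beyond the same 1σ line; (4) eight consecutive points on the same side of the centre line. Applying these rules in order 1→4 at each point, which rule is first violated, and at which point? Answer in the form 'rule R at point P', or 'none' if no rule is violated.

Zone of each point (C = within 1σ̂, B = 1σ̂–2σ̂, A = 2σ̂–3σ̂, * = beyond 3σ̂; sign = side of CL): 1:+C, 2:+B, 3:-C, 4:-C, 5:-C, 6:+C, 7:+C, 8:-C, 9:-C, 10:+B, 11:+C
No rule fires across all 11 points.

none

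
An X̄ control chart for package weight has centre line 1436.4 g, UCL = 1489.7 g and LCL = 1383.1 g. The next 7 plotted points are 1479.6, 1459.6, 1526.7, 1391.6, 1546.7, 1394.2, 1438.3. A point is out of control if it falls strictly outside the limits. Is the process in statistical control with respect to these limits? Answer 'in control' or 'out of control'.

out of control

Compare each point to [1383.1, 1489.7]: sample 3 = 1526.7 > UCL; sample 5 = 1546.7 > UCL.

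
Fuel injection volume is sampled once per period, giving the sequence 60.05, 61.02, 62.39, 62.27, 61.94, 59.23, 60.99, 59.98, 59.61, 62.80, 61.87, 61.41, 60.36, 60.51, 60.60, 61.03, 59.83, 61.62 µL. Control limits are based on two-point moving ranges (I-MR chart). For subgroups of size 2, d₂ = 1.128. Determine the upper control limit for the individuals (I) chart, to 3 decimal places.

63.778

X̄ = (60.05 + 61.02 + 62.39 + 62.27 + 61.94 + 59.23 + 60.99 + 59.98 + 59.61 + 62.80 + 61.87 + 61.41 + 60.36 + 60.51 + 60.60 + 61.03 + 59.83 + 61.62) / 18 = 60.9728
Moving ranges: 0.97, 1.37, 0.12, 0.33, 2.71, 1.76, 1.01, 0.37, 3.19, 0.93, 0.46, 1.05, 0.15, 0.09, 0.43, 1.20, 1.79; M̄R̄ = 17.9300 / 17 = 1.0547
UCL = X̄ + 3·M̄R̄/d₂ = 60.9728 + 3 × 1.0547 / 1.128 = 63.7778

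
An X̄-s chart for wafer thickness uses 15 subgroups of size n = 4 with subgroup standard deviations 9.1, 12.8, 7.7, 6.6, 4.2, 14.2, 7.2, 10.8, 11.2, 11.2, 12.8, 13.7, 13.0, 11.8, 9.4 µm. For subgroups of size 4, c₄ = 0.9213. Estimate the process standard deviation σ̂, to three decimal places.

s̄ = (9.1 + 12.8 + 7.7 + 6.6 + 4.2 + 14.2 + 7.2 + 10.8 + 11.2 + 11.2 + 12.8 + 13.7 + 13.0 + 11.8 + 9.4) / 15 = 10.3800
σ̂ = s̄ / c₄ = 10.3800 / 0.9213 = 11.2667

11.267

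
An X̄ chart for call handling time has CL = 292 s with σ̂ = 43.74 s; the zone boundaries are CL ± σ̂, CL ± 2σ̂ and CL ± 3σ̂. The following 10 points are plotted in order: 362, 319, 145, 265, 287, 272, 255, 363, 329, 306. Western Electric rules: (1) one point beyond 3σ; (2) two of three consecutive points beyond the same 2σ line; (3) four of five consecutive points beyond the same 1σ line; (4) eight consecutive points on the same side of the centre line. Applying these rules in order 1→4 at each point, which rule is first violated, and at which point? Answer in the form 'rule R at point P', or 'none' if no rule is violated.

rule 1 at point 3

Zone of each point (C = within 1σ̂, B = 1σ̂–2σ̂, A = 2σ̂–3σ̂, * = beyond 3σ̂; sign = side of CL): 1:+B, 2:+C, 3:-*, 4:-C, 5:-C, 6:-C, 7:-C, 8:+B, 9:+C, 10:+C
Rule 1 (one point beyond the 3σ limits) is satisfied at point 3.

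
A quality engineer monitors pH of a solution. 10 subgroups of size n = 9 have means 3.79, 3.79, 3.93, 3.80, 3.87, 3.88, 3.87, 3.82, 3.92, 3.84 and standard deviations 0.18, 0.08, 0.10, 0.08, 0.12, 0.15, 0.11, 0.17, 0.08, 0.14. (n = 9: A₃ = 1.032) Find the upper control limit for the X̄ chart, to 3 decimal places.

X̄̄ = (3.79 + 3.79 + 3.93 + 3.80 + 3.87 + 3.88 + 3.87 + 3.82 + 3.92 + 3.84) / 10 = 3.8510
s̄ = (0.18 + 0.08 + 0.10 + 0.08 + 0.12 + 0.15 + 0.11 + 0.17 + 0.08 + 0.14) / 10 = 0.1210
UCL = X̄̄ + A₃·s̄ = 3.8510 + 1.032 × 0.1210 = 3.9759

3.976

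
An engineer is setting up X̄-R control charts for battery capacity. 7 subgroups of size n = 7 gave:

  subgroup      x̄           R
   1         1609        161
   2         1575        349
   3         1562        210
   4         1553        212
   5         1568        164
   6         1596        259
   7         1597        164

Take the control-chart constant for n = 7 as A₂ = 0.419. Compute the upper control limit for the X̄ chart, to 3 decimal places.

1670.923

X̄̄ = (1609 + 1575 + 1562 + 1553 + 1568 + 1596 + 1597) / 7 = 11060.0000 / 7 = 1580.0000
R̄ = (161 + 349 + 210 + 212 + 164 + 259 + 164) / 7 = 1519.0000 / 7 = 217.0000
UCL = X̄̄ + A₂·R̄ = 1580.0000 + 0.419 × 217.0000 = 1670.9230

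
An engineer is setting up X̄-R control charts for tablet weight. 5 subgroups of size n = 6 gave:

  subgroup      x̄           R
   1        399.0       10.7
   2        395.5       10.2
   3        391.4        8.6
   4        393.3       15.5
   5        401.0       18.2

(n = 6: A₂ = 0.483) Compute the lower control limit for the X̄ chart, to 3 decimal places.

389.935

X̄̄ = (399.0 + 395.5 + 391.4 + 393.3 + 401.0) / 5 = 1980.2000 / 5 = 396.0400
R̄ = (10.7 + 10.2 + 8.6 + 15.5 + 18.2) / 5 = 63.2000 / 5 = 12.6400
LCL = X̄̄ − A₂·R̄ = 396.0400 − 0.483 × 12.6400 = 389.9349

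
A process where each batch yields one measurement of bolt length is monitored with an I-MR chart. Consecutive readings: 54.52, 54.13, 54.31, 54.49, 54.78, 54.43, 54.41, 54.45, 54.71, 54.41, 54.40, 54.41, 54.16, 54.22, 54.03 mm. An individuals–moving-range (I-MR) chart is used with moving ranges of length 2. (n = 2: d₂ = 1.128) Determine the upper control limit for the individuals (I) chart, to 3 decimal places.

X̄ = (54.52 + 54.13 + 54.31 + 54.49 + 54.78 + 54.43 + 54.41 + 54.45 + 54.71 + 54.41 + 54.40 + 54.41 + 54.16 + 54.22 + 54.03) / 15 = 54.3907
Moving ranges: 0.39, 0.18, 0.18, 0.29, 0.35, 0.02, 0.04, 0.26, 0.30, 0.01, 0.01, 0.25, 0.06, 0.19; M̄R̄ = 2.5300 / 14 = 0.1807
UCL = X̄ + 3·M̄R̄/d₂ = 54.3907 + 3 × 0.1807 / 1.128 = 54.8713

54.871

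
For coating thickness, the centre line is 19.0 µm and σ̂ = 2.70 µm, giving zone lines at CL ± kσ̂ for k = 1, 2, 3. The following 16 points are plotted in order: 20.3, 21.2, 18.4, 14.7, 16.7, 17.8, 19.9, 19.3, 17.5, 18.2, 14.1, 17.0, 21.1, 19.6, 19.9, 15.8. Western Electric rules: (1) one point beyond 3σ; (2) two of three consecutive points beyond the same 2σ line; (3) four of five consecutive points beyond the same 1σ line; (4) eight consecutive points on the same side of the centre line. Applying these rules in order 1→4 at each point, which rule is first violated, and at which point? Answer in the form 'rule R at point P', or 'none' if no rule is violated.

none

Zone of each point (C = within 1σ̂, B = 1σ̂–2σ̂, A = 2σ̂–3σ̂, * = beyond 3σ̂; sign = side of CL): 1:+C, 2:+C, 3:-C, 4:-B, 5:-C, 6:-C, 7:+C, 8:+C, 9:-C, 10:-C, 11:-B, 12:-C, 13:+C, 14:+C, 15:+C, 16:-B
No rule fires across all 16 points.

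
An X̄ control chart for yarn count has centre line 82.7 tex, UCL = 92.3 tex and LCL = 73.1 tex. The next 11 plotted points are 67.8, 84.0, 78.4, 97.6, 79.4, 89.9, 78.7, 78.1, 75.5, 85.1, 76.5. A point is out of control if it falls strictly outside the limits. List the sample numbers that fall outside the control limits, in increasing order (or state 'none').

Compare each point to [73.1, 92.3]: sample 1 = 67.8 < LCL; sample 4 = 97.6 > UCL.

1, 4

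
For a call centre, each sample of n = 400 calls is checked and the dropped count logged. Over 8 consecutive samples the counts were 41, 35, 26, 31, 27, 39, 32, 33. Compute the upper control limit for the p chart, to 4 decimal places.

p̄ = Σdᵢ / (k·n) = 264 / (8 × 400) = 0.08250
UCL = p̄ + 3·√(p̄(1−p̄)/n) = 0.08250 + 3 × √(0.08250×0.91750/400) = 0.08250 + 3 × 0.01376 = 0.12377

0.1238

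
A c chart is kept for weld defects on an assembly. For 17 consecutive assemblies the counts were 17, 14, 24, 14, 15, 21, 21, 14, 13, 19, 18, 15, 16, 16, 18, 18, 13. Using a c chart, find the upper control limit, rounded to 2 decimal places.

c̄ = (17 + 14 + 24 + 14 + 15 + 21 + 21 + 14 + 13 + 19 + 18 + 15 + 16 + 16 + 18 + 18 + 13) / 17 = 286 / 17 = 16.8235
UCL = c̄ + 3√c̄ = 16.8235 + 3 × √16.8235 = 16.8235 + 3 × 4.1016 = 29.1285

29.13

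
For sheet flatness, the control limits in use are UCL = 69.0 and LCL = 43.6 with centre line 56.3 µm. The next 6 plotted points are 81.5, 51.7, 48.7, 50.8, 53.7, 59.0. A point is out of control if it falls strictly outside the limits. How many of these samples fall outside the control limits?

1

Compare each point to [43.6, 69.0]: sample 1 = 81.5 > UCL.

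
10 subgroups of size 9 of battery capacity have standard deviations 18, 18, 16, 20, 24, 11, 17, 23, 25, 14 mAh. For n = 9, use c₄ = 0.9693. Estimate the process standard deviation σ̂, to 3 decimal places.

s̄ = (18 + 18 + 16 + 20 + 24 + 11 + 17 + 23 + 25 + 14) / 10 = 18.6000
σ̂ = s̄ / c₄ = 18.6000 / 0.9693 = 19.1891

19.189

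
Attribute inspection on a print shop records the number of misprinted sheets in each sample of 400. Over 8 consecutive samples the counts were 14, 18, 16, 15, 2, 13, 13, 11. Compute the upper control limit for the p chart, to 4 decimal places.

0.0582

p̄ = Σdᵢ / (k·n) = 102 / (8 × 400) = 0.03188
UCL = p̄ + 3·√(p̄(1−p̄)/n) = 0.03188 + 3 × √(0.03188×0.96813/400) = 0.03188 + 3 × 0.00878 = 0.05823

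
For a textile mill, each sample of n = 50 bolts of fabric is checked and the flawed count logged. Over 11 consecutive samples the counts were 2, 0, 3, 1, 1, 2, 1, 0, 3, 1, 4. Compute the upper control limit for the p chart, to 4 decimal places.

0.1082

p̄ = Σdᵢ / (k·n) = 18 / (11 × 50) = 0.03273
UCL = p̄ + 3·√(p̄(1−p̄)/n) = 0.03273 + 3 × √(0.03273×0.96727/50) = 0.03273 + 3 × 0.02516 = 0.10821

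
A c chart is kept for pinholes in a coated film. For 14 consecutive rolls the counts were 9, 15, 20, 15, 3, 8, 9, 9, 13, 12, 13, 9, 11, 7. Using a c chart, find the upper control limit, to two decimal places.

20.85

c̄ = (9 + 15 + 20 + 15 + 3 + 8 + 9 + 9 + 13 + 12 + 13 + 9 + 11 + 7) / 14 = 153 / 14 = 10.9286
UCL = c̄ + 3√c̄ = 10.9286 + 3 × √10.9286 = 10.9286 + 3 × 3.3058 = 20.8461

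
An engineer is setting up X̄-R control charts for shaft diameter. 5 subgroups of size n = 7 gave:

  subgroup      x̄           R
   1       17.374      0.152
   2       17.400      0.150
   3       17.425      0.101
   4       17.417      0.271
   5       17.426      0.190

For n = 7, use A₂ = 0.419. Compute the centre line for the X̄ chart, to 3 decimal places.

17.408

X̄̄ = (17.374 + 17.400 + 17.425 + 17.417 + 17.426) / 5 = 87.0420 / 5 = 17.4084
CL = X̄̄ = 17.4084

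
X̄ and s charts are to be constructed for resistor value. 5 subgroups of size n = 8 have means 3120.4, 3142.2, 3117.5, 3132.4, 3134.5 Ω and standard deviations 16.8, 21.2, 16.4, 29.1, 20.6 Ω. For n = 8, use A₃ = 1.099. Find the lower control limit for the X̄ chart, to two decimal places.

3106.52

X̄̄ = (3120.4 + 3142.2 + 3117.5 + 3132.4 + 3134.5) / 5 = 3129.4000
s̄ = (16.8 + 21.2 + 16.4 + 29.1 + 20.6) / 5 = 20.8200
LCL = X̄̄ − A₃·s̄ = 3129.4000 − 1.099 × 20.8200 = 3106.5188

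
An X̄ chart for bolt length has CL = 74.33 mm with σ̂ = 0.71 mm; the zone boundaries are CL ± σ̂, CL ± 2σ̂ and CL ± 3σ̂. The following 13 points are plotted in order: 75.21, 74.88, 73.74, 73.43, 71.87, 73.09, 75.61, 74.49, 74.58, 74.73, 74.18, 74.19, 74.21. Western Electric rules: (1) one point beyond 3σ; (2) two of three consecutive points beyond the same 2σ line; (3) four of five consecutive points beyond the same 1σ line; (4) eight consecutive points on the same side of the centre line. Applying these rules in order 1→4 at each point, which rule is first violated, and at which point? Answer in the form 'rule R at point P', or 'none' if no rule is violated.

rule 1 at point 5

Zone of each point (C = within 1σ̂, B = 1σ̂–2σ̂, A = 2σ̂–3σ̂, * = beyond 3σ̂; sign = side of CL): 1:+B, 2:+C, 3:-C, 4:-B, 5:-*, 6:-B, 7:+B, 8:+C, 9:+C, 10:+C, 11:-C, 12:-C, 13:-C
Rule 1 (one point beyond the 3σ limits) is satisfied at point 5.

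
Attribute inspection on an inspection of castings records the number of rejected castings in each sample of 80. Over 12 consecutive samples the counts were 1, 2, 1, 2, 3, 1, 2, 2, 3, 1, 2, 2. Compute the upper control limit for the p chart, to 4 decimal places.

p̄ = Σdᵢ / (k·n) = 22 / (12 × 80) = 0.02292
UCL = p̄ + 3·√(p̄(1−p̄)/n) = 0.02292 + 3 × √(0.02292×0.97708/80) = 0.02292 + 3 × 0.01673 = 0.07311

0.0731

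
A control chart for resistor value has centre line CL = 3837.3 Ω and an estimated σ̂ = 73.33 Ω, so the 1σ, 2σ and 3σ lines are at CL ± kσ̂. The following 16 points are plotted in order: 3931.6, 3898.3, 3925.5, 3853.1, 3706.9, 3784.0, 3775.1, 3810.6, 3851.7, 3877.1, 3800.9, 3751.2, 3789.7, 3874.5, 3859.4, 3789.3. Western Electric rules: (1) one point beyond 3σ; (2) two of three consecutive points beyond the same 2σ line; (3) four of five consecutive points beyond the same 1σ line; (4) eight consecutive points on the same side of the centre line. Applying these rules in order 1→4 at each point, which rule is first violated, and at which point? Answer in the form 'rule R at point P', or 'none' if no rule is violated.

Zone of each point (C = within 1σ̂, B = 1σ̂–2σ̂, A = 2σ̂–3σ̂, * = beyond 3σ̂; sign = side of CL): 1:+B, 2:+C, 3:+B, 4:+C, 5:-B, 6:-C, 7:-C, 8:-C, 9:+C, 10:+C, 11:-C, 12:-B, 13:-C, 14:+C, 15:+C, 16:-C
No rule fires across all 16 points.

none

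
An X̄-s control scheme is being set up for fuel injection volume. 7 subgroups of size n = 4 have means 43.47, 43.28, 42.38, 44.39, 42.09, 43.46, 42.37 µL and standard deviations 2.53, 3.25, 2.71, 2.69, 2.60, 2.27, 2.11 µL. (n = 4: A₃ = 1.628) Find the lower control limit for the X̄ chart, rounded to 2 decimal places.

X̄̄ = (43.47 + 43.28 + 42.38 + 44.39 + 42.09 + 43.46 + 42.37) / 7 = 43.0629
s̄ = (2.53 + 3.25 + 2.71 + 2.69 + 2.60 + 2.27 + 2.11) / 7 = 2.5943
LCL = X̄̄ − A₃·s̄ = 43.0629 − 1.628 × 2.5943 = 38.8394

38.84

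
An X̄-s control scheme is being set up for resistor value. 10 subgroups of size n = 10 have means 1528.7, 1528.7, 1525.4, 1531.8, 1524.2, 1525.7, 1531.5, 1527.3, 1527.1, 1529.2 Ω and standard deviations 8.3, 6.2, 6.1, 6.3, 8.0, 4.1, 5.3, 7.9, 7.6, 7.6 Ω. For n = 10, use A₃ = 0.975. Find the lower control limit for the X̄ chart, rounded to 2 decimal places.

1521.39

X̄̄ = (1528.7 + 1528.7 + 1525.4 + 1531.8 + 1524.2 + 1525.7 + 1531.5 + 1527.3 + 1527.1 + 1529.2) / 10 = 1527.9600
s̄ = (8.3 + 6.2 + 6.1 + 6.3 + 8.0 + 4.1 + 5.3 + 7.9 + 7.6 + 7.6) / 10 = 6.7400
LCL = X̄̄ − A₃·s̄ = 1527.9600 − 0.975 × 6.7400 = 1521.3885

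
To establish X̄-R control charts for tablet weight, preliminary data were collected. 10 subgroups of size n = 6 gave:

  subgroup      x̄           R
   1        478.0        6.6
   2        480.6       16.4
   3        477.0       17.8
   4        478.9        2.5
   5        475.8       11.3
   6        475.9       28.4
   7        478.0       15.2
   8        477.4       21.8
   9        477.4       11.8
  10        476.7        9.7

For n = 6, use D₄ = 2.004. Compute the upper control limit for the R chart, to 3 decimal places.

R̄ = (6.6 + 16.4 + 17.8 + 2.5 + 11.3 + 28.4 + 15.2 + 21.8 + 11.8 + 9.7) / 10 = 141.5000 / 10 = 14.1500
UCL_R = D₄·R̄ = 2.004 × 14.1500 = 28.3566

28.357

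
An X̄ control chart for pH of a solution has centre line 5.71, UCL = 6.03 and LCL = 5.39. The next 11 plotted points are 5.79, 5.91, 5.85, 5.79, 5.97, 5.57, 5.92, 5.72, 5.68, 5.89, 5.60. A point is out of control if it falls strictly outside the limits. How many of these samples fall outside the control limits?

All 11 points lie within [5.39, 6.03].

0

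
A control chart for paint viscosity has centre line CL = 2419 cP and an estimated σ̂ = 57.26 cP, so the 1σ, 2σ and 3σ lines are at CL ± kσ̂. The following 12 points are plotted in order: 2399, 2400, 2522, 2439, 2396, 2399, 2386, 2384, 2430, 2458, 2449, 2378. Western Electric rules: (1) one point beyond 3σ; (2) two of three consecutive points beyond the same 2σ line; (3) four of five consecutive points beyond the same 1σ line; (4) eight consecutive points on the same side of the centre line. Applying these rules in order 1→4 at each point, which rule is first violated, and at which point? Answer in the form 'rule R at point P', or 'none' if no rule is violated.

Zone of each point (C = within 1σ̂, B = 1σ̂–2σ̂, A = 2σ̂–3σ̂, * = beyond 3σ̂; sign = side of CL): 1:-C, 2:-C, 3:+B, 4:+C, 5:-C, 6:-C, 7:-C, 8:-C, 9:+C, 10:+C, 11:+C, 12:-C
No rule fires across all 12 points.

none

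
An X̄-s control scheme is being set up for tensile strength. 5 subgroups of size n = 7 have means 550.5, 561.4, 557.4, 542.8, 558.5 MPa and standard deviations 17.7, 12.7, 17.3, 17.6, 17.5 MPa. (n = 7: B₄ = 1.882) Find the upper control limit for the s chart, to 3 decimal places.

31.166

s̄ = (17.7 + 12.7 + 17.3 + 17.6 + 17.5) / 5 = 16.5600
UCL_s = B₄·s̄ = 1.882 × 16.5600 = 31.1659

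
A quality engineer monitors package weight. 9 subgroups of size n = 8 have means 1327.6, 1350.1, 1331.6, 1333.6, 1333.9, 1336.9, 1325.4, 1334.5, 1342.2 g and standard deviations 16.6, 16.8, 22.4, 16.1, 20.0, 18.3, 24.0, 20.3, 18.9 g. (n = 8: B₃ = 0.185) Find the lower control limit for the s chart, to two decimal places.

3.56

s̄ = (16.6 + 16.8 + 22.4 + 16.1 + 20.0 + 18.3 + 24.0 + 20.3 + 18.9) / 9 = 19.2667
LCL_s = B₃·s̄ = 0.185 × 19.2667 = 3.5643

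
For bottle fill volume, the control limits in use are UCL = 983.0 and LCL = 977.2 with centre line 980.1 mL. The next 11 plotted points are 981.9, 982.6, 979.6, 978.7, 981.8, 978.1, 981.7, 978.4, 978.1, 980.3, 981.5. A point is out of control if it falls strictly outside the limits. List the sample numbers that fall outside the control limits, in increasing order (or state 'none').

All 11 points lie within [977.2, 983.0].

none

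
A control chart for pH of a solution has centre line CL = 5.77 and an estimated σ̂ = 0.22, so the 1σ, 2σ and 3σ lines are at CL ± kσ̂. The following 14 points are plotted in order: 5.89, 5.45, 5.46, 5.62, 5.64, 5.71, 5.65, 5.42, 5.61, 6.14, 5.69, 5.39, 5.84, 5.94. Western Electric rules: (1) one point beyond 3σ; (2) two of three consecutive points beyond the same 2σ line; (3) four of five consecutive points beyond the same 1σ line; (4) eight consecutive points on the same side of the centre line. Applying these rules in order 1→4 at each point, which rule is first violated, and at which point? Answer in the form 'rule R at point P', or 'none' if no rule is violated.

Zone of each point (C = within 1σ̂, B = 1σ̂–2σ̂, A = 2σ̂–3σ̂, * = beyond 3σ̂; sign = side of CL): 1:+C, 2:-B, 3:-B, 4:-C, 5:-C, 6:-C, 7:-C, 8:-B, 9:-C, 10:+B, 11:-C, 12:-B, 13:+C, 14:+C
Rule 4 (eight consecutive points on the same side of the centre line) is satisfied at point 9.

rule 4 at point 9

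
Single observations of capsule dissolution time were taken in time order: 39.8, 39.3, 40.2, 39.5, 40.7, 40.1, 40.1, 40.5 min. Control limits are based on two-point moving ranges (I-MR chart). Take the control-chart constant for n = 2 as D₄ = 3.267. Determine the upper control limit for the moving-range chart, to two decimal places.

2.01

Moving ranges: 0.5, 0.9, 0.7, 1.2, 0.6, 0.0, 0.4; M̄R̄ = 4.3000 / 7 = 0.6143
UCL_MR = D₄·M̄R̄ = 3.267 × 0.6143 = 2.0069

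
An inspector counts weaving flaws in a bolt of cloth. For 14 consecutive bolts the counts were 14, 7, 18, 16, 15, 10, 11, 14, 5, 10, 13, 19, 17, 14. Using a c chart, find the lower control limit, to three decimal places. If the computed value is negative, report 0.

2.225

c̄ = (14 + 7 + 18 + 16 + 15 + 10 + 11 + 14 + 5 + 10 + 13 + 19 + 17 + 14) / 14 = 183 / 14 = 13.0714
LCL = c̄ − 3√c̄ = 13.0714 − 3 × 3.6154 = 2.2251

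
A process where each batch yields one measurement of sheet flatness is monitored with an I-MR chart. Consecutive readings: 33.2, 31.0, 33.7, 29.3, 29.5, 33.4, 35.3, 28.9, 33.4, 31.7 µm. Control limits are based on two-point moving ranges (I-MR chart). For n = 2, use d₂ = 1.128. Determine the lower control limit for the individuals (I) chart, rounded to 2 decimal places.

X̄ = (33.2 + 31.0 + 33.7 + 29.3 + 29.5 + 33.4 + 35.3 + 28.9 + 33.4 + 31.7) / 10 = 31.9400
Moving ranges: 2.2, 2.7, 4.4, 0.2, 3.9, 1.9, 6.4, 4.5, 1.7; M̄R̄ = 27.9000 / 9 = 3.1000
LCL = X̄ − 3·M̄R̄/d₂ = 31.9400 − 3 × 3.1000 / 1.128 = 23.6953

23.70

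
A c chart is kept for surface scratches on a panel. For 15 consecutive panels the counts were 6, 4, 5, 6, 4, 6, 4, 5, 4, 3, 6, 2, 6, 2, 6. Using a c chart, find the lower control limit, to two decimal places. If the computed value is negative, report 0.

c̄ = (6 + 4 + 5 + 6 + 4 + 6 + 4 + 5 + 4 + 3 + 6 + 2 + 6 + 2 + 6) / 15 = 69 / 15 = 4.6000
LCL = c̄ − 3√c̄ = 4.6000 − 3 × 2.1448 = -1.8343 → 0 (cannot be negative)

0.00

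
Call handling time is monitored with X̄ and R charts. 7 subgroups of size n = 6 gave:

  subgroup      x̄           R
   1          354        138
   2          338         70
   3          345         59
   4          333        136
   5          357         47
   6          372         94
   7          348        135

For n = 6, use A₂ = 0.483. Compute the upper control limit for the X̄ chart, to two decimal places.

396.42

X̄̄ = (354 + 338 + 345 + 333 + 357 + 372 + 348) / 7 = 2447.0000 / 7 = 349.5714
R̄ = (138 + 70 + 59 + 136 + 47 + 94 + 135) / 7 = 679.0000 / 7 = 97.0000
UCL = X̄̄ + A₂·R̄ = 349.5714 + 0.483 × 97.0000 = 396.4224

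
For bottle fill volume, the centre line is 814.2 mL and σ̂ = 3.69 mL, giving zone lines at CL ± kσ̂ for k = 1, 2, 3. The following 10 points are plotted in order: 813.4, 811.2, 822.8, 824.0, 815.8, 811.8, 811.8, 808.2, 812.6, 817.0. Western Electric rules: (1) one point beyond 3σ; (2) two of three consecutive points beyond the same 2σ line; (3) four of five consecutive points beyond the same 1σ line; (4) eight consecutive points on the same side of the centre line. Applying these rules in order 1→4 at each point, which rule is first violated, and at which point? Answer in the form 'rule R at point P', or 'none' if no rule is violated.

Zone of each point (C = within 1σ̂, B = 1σ̂–2σ̂, A = 2σ̂–3σ̂, * = beyond 3σ̂; sign = side of CL): 1:-C, 2:-C, 3:+A, 4:+A, 5:+C, 6:-C, 7:-C, 8:-B, 9:-C, 10:+C
Rule 2 (two of three consecutive points beyond the same 2σ limit) is satisfied at point 4.

rule 2 at point 4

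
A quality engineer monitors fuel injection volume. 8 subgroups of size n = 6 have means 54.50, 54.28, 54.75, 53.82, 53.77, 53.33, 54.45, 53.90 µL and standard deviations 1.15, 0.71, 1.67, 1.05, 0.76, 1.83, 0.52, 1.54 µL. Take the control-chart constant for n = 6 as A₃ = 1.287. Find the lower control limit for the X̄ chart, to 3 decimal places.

X̄̄ = (54.50 + 54.28 + 54.75 + 53.82 + 53.77 + 53.33 + 54.45 + 53.90) / 8 = 54.1000
s̄ = (1.15 + 0.71 + 1.67 + 1.05 + 0.76 + 1.83 + 0.52 + 1.54) / 8 = 1.1538
LCL = X̄̄ − A₃·s̄ = 54.1000 − 1.287 × 1.1538 = 52.6151

52.615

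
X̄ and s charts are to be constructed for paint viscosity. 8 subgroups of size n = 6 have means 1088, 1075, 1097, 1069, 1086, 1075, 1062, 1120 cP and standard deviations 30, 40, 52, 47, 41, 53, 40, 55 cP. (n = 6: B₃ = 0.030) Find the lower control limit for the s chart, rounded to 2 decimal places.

s̄ = (30 + 40 + 52 + 47 + 41 + 53 + 40 + 55) / 8 = 44.7500
LCL_s = B₃·s̄ = 0.030 × 44.7500 = 1.3425

1.34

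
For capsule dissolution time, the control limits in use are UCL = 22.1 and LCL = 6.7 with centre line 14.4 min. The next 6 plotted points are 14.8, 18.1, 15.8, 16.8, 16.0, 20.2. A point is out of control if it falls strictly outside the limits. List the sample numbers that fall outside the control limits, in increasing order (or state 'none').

none

All 6 points lie within [6.7, 22.1].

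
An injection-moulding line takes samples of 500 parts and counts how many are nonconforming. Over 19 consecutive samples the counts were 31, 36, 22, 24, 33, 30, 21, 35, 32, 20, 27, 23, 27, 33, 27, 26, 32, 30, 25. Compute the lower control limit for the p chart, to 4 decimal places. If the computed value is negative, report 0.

0.0253

p̄ = Σdᵢ / (k·n) = 534 / (19 × 500) = 0.05621
LCL = p̄ − 3·√(p̄(1−p̄)/n) = 0.05621 − 3 × 0.01030 = 0.02531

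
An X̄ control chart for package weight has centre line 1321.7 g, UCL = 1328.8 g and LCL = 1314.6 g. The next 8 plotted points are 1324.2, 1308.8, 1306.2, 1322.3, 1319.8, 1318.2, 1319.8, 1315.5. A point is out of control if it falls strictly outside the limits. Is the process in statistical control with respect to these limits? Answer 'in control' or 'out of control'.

Compare each point to [1314.6, 1328.8]: sample 2 = 1308.8 < LCL; sample 3 = 1306.2 < LCL.

out of control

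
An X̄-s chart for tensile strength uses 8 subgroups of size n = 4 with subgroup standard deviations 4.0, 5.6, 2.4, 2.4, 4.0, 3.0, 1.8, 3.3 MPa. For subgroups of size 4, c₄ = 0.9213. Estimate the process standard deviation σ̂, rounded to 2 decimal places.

3.60

s̄ = (4.0 + 5.6 + 2.4 + 2.4 + 4.0 + 3.0 + 1.8 + 3.3) / 8 = 3.3125
σ̂ = s̄ / c₄ = 3.3125 / 0.9213 = 3.5955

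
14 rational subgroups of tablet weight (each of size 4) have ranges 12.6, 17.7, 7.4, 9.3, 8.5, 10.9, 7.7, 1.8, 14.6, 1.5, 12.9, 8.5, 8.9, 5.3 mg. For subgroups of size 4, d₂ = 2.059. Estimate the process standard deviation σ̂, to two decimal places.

4.43

R̄ = (12.6 + 17.7 + 7.4 + 9.3 + 8.5 + 10.9 + 7.7 + 1.8 + 14.6 + 1.5 + 12.9 + 8.5 + 8.9 + 5.3) / 14 = 9.1143
σ̂ = R̄ / d₂ = 9.1143 / 2.059 = 4.4266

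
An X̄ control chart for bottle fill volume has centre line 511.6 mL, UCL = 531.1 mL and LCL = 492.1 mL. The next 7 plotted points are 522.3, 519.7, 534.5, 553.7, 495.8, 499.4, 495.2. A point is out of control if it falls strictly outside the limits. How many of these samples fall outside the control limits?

Compare each point to [492.1, 531.1]: sample 3 = 534.5 > UCL; sample 4 = 553.7 > UCL.

2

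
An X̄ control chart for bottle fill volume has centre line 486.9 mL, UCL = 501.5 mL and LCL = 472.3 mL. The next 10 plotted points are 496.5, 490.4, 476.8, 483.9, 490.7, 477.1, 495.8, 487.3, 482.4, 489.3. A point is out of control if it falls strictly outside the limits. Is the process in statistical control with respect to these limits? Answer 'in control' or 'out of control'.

All 10 points lie within [472.3, 501.5].

in control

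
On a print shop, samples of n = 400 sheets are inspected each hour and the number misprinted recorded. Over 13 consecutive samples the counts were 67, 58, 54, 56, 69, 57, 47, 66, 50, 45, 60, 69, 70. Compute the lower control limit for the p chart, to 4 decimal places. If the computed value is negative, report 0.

p̄ = Σdᵢ / (k·n) = 768 / (13 × 400) = 0.14769
LCL = p̄ − 3·√(p̄(1−p̄)/n) = 0.14769 − 3 × 0.01774 = 0.09447

0.0945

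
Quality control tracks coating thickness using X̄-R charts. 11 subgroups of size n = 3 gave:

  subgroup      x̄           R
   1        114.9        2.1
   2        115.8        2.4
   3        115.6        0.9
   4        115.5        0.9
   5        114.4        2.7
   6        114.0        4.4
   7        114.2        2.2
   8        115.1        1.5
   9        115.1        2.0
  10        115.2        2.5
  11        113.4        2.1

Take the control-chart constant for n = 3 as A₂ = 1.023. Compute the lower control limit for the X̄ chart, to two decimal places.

X̄̄ = (114.9 + 115.8 + 115.6 + 115.5 + 114.4 + 114.0 + 114.2 + 115.1 + 115.1 + 115.2 + 113.4) / 11 = 1263.2000 / 11 = 114.8364
R̄ = (2.1 + 2.4 + 0.9 + 0.9 + 2.7 + 4.4 + 2.2 + 1.5 + 2.0 + 2.5 + 2.1) / 11 = 23.7000 / 11 = 2.1545
LCL = X̄̄ − A₂·R̄ = 114.8364 − 1.023 × 2.1545 = 112.6323

112.63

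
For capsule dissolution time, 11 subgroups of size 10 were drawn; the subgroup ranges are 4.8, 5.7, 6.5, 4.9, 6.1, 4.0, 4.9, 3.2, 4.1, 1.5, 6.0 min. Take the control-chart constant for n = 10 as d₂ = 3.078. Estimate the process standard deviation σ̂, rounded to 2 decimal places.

R̄ = (4.8 + 5.7 + 6.5 + 4.9 + 6.1 + 4.0 + 4.9 + 3.2 + 4.1 + 1.5 + 6.0) / 11 = 4.7000
σ̂ = R̄ / d₂ = 4.7000 / 3.078 = 1.5270

1.53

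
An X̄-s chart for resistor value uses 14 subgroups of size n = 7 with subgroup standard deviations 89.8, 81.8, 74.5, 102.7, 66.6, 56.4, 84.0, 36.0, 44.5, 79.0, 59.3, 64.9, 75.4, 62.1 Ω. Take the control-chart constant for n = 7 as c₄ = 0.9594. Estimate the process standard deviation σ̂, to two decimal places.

72.74

s̄ = (89.8 + 81.8 + 74.5 + 102.7 + 66.6 + 56.4 + 84.0 + 36.0 + 44.5 + 79.0 + 59.3 + 64.9 + 75.4 + 62.1) / 14 = 69.7857
σ̂ = s̄ / c₄ = 69.7857 / 0.9594 = 72.7389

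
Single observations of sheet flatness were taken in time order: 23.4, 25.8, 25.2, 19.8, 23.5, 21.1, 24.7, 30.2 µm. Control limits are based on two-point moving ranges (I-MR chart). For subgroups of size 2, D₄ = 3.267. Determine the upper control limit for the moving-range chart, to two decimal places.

11.01

Moving ranges: 2.4, 0.6, 5.4, 3.7, 2.4, 3.6, 5.5; M̄R̄ = 23.6000 / 7 = 3.3714
UCL_MR = D₄·M̄R̄ = 3.267 × 3.3714 = 11.0145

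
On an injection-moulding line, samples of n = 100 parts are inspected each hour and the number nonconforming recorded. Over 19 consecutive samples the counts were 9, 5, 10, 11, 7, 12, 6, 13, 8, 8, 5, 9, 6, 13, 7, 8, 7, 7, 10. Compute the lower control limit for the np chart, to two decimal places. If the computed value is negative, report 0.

p̄ = Σdᵢ / (k·n) = 161 / (19 × 100) = 0.08474
LCL = np̄ − 3·√(np̄(1−p̄)) = 8.4737 − 3 × 2.7849 = 0.1190

0.12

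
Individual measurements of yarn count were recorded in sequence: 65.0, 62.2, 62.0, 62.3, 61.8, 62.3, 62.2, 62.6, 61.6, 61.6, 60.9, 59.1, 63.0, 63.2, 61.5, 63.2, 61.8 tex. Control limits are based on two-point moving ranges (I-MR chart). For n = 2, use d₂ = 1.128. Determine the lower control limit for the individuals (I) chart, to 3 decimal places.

X̄ = (65.0 + 62.2 + 62.0 + 62.3 + 61.8 + 62.3 + 62.2 + 62.6 + 61.6 + 61.6 + 60.9 + 59.1 + 63.0 + 63.2 + 61.5 + 63.2 + 61.8) / 17 = 62.1353
Moving ranges: 2.8, 0.2, 0.3, 0.5, 0.5, 0.1, 0.4, 1.0, 0.0, 0.7, 1.8, 3.9, 0.2, 1.7, 1.7, 1.4; M̄R̄ = 17.2000 / 16 = 1.0750
LCL = X̄ − 3·M̄R̄/d₂ = 62.1353 − 3 × 1.0750 / 1.128 = 59.2763

59.276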